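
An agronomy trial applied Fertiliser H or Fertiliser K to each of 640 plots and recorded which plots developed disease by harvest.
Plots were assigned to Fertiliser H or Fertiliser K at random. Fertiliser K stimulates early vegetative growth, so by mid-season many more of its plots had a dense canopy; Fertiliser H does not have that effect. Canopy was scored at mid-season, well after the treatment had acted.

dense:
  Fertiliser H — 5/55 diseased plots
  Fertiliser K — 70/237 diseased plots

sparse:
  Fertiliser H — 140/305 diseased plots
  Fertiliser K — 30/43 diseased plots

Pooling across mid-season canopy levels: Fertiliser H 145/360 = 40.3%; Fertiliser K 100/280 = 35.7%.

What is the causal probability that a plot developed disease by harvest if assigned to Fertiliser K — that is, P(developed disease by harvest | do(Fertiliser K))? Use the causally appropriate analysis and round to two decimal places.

0.36

The stratified and pooled comparisons disagree (Fertiliser H wins within each mid-season canopy; Fertiliser K wins overall), so the answer turns on the causal role of mid-season canopy.
Stratifying would compare fertilisers among plots the fertilisers themselves sorted into mid-season canopy groups — a form of selection on an intermediate. The unconditioned pooled rates give the total causal effect.
So P(outcome | do(Fertiliser K)) is just the pooled rate for Fertiliser K: 100/280 = 0.357.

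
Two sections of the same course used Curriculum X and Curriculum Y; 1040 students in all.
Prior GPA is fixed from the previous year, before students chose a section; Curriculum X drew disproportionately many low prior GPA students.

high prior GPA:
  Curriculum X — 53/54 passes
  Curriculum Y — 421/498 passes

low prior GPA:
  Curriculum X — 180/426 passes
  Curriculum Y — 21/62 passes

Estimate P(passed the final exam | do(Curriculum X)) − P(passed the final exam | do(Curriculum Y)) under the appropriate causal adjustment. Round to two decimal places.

Since prior GPA band is a pre-existing factor (not a product of the teaching method) and it affects the outcome on its own, it is a confounder. The stratified rates, not the pooled rate, identify the causal effect.
Adjusting over the population distribution of prior GPA band: 0.531·(0.981−0.845) + 0.469·(0.423−0.339) = +0.112.

+0.11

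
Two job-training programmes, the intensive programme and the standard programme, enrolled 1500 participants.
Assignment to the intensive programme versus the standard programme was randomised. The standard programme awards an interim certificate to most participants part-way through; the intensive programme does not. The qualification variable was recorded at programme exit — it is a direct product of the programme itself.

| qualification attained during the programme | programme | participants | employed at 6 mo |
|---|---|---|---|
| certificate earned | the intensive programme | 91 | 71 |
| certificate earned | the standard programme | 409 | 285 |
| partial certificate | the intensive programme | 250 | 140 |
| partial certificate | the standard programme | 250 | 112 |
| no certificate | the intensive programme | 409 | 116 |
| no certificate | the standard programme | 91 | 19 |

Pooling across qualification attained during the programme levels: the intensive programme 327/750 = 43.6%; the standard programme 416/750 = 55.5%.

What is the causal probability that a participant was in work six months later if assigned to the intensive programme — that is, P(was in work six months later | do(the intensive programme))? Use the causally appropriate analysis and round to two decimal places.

The qualification attained during the programme-specific comparison favours the intensive programme throughout, but the pooled figures favour the standard programme. The question is whether to condition on qualification attained during the programme.
Qualification attained during the programme lies on the pathway programme → qualification attained during the programme → outcome, so adjusting for it blocks the indirect effect. For the total causal effect of programme, use the unadjusted pooled rates.
So P(outcome | do(the intensive programme)) is just the pooled rate for the intensive programme: 327/750 = 0.436.

0.44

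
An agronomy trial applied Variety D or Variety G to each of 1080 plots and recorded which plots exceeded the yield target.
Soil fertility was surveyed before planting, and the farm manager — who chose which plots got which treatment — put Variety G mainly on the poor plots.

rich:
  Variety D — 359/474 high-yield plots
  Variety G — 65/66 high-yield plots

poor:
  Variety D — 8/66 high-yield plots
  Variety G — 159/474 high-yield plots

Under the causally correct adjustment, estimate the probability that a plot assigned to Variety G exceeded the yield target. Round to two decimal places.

0.66

Nothing the variety does changes soil fertility; the imbalance is an allocation artefact. With soil fertility also predicting the outcome, the pooled figure is confounded, and the within-stratum comparison is the causal one.
Standardising Variety G to the population soil fertility mix: 0.500·65/66 + 0.500·159/474 = 0.660.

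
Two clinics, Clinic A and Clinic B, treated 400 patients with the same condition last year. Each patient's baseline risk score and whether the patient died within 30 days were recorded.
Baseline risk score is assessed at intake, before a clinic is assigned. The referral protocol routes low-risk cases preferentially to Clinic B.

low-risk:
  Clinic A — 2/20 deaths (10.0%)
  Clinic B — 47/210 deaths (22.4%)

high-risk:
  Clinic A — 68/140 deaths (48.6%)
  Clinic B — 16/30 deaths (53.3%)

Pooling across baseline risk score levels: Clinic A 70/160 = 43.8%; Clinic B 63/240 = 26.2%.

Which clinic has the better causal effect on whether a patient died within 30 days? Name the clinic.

Clinic A

Within every baseline risk score level Clinic A has the lower rate, yet pooled Clinic B does — Simpson's reversal.
Nothing the clinic does changes baseline risk score; the imbalance is an allocation artefact. With baseline risk score also predicting the outcome, the pooled figure is confounded, and the within-stratum comparison is the causal one.
Within each level — low-risk: 10.0% vs 22.4%; high-risk: 48.6% vs 53.3% — Clinic A is lower every time.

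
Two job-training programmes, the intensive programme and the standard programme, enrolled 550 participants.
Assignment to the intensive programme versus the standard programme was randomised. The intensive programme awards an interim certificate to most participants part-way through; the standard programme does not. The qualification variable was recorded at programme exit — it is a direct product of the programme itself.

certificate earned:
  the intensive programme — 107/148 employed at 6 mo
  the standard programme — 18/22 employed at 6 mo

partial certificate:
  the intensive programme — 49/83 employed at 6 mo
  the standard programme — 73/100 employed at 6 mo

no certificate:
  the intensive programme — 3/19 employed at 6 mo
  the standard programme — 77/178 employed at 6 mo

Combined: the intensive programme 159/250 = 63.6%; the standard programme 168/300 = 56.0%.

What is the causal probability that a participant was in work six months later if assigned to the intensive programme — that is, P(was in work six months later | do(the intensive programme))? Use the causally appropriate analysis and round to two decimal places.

0.64

Qualification attained during the programme lies on the pathway programme → qualification attained during the programme → outcome, so adjusting for it blocks the indirect effect. For the total causal effect of programme, use the unadjusted pooled rates.
So P(outcome | do(the intensive programme)) is just the pooled rate for the intensive programme: 159/250 = 0.636.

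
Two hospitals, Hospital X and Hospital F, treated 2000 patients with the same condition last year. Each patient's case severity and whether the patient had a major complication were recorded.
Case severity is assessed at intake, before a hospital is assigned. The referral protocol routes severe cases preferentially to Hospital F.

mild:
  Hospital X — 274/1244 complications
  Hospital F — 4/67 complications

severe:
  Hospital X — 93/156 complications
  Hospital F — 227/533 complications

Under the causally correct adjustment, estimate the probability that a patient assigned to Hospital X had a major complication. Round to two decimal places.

0.35

Case severity differs across hospitals for reasons unrelated to any effect of the hospital itself, and it separately predicts the outcome — a classic confounder. We must compare within case severity levels.
Standardising Hospital X to the population case severity mix: 0.655·274/1244 + 0.344·93/156 = 0.350.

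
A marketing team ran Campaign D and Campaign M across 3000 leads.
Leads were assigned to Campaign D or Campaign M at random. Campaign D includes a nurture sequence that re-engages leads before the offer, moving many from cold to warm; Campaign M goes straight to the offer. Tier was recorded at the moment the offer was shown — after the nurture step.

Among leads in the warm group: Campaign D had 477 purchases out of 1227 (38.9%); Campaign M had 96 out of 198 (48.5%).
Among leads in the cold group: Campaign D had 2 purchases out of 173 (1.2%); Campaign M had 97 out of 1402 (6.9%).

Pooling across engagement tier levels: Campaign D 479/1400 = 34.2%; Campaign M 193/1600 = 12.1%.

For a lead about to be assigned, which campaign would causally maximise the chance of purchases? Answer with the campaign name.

Campaign D

Campaign M is higher inside every engagement tier stratum but Campaign D is higher in aggregate. Whether to stratify depends on how engagement tier relates to the campaign.
Stratifying would compare campaigns among leads the campaigns themselves sorted into engagement tier groups — a form of selection on an intermediate. The unconditioned pooled rates give the total causal effect.
Pooled: Campaign D 34.2% vs Campaign M 12.1%; Campaign D is higher overall.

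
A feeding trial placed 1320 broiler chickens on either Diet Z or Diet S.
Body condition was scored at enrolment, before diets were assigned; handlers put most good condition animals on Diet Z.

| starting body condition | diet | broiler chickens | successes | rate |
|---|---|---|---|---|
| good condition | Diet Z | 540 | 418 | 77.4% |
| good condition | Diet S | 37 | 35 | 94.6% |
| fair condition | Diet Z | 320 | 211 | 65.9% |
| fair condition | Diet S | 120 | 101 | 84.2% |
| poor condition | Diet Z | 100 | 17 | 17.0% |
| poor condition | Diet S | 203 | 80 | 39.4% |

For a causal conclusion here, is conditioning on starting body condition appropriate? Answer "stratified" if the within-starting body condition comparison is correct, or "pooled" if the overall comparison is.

stratified

Diet S is higher inside every starting body condition stratum but Diet Z is higher in aggregate. Whether to stratify depends on how starting body condition relates to the diet.
Since starting body condition is a pre-existing factor (not a product of the diet) and it affects the outcome on its own, it is a confounder. The stratified rates, not the pooled rate, identify the causal effect.
Within each level — good condition: 77.4% vs 94.6%; fair condition: 65.9% vs 84.2%; poor condition: 17.0% vs 39.4% — Diet S is higher every time.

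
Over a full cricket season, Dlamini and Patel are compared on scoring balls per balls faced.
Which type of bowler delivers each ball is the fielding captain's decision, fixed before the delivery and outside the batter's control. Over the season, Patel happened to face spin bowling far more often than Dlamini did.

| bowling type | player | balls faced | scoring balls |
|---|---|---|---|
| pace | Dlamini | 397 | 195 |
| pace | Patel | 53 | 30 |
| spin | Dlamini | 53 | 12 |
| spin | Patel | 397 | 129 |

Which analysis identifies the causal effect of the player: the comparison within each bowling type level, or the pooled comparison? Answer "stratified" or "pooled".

Within every bowling type level Patel has the higher rate, yet pooled Dlamini does — Simpson's reversal.
Nothing the player does changes bowling type; the imbalance is an allocation artefact. With bowling type also predicting the outcome, the pooled figure is confounded, and the within-stratum comparison is the causal one.
Within each level — pace: 49.1% vs 56.6%; spin: 22.6% vs 32.5% — Patel is higher every time.

stratified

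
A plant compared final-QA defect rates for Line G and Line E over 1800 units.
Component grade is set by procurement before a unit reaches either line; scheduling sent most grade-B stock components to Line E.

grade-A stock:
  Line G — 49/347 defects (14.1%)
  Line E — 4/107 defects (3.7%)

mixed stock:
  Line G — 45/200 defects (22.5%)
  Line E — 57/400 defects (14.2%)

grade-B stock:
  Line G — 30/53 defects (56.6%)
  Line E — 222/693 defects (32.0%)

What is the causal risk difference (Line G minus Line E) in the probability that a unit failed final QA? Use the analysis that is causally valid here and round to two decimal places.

Component grade satisfies the back-door criterion: it is not a descendant of the line, and it blocks the spurious path from line to outcome. Adjusting for it (i.e., using the within-component grade rates) gives the causal effect.
Adjusting over the population distribution of component grade: 0.252·(0.141−0.037) + 0.333·(0.225−0.142) + 0.414·(0.566−0.320) = +0.156.

+0.16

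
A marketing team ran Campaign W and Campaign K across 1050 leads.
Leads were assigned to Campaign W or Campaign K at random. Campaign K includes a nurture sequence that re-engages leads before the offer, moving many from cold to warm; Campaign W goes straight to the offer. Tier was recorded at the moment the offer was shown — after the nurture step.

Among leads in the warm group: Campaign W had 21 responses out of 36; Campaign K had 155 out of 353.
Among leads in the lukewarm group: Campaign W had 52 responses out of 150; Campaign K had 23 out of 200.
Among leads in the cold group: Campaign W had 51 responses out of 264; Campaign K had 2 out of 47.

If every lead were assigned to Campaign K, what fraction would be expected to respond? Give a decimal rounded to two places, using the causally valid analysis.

0.30

The stratified and pooled comparisons disagree (Campaign W wins within each engagement tier; Campaign K wins overall), so the answer turns on the causal role of engagement tier.
Engagement tier is downstream of the campaign. One should not condition on a consequence of treatment, so the overall rates are the right comparison.
So P(outcome | do(Campaign K)) is just the pooled rate for Campaign K: 180/600 = 0.300.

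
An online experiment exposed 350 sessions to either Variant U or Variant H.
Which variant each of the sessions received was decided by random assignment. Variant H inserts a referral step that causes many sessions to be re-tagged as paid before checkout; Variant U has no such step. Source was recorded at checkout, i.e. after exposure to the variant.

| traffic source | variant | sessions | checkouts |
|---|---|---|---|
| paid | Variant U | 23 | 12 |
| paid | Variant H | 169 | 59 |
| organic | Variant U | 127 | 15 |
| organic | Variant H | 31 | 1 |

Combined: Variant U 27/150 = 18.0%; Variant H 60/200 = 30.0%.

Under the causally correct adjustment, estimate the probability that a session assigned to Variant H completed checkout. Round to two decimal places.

The traffic source-specific comparison favours Variant U throughout, but the pooled figures favour Variant H. The question is whether to condition on traffic source.
Traffic source lies on the pathway variant → traffic source → outcome, so adjusting for it blocks the indirect effect. For the total causal effect of variant, use the unadjusted pooled rates.
So P(outcome | do(Variant H)) is just the pooled rate for Variant H: 60/200 = 0.300.

0.30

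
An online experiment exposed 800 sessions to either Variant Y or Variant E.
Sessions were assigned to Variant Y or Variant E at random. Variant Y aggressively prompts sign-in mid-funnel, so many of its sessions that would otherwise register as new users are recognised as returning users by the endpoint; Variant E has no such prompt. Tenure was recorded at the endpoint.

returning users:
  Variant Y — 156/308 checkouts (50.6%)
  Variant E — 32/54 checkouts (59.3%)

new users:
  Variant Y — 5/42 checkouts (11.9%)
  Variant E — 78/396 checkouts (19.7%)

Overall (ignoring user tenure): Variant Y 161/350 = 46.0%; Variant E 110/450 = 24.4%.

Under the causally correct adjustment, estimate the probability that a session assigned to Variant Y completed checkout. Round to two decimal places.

0.46

Within every user tenure level Variant E has the higher rate, yet pooled Variant Y does — Simpson's reversal.
User tenure is recorded after the variant and is itself shifted by it — it sits on the causal path from variant to outcome. Conditioning on a mediator would strip out part of the effect we want; the pooled comparison gives the total causal effect.
So P(outcome | do(Variant Y)) is just the pooled rate for Variant Y: 161/350 = 0.460.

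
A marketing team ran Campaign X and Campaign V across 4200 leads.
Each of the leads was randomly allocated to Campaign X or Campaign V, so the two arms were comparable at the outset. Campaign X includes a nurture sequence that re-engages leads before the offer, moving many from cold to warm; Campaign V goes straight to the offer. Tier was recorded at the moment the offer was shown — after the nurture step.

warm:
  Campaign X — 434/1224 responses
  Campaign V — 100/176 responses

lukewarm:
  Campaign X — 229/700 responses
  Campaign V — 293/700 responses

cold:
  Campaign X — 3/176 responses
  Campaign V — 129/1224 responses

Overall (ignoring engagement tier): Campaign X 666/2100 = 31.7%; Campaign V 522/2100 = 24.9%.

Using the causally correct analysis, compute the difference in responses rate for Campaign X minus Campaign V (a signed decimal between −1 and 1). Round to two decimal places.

+0.07

Within every engagement tier level Campaign V has the higher rate, yet pooled Campaign X does — Simpson's reversal.
The distribution of engagement tier is itself part of what the campaign does — it is an intermediate outcome. Holding it fixed would remove that part of the effect; the total effect is the pooled difference.
The causal difference is the pooled difference: 0.317 − 0.249 = +0.069.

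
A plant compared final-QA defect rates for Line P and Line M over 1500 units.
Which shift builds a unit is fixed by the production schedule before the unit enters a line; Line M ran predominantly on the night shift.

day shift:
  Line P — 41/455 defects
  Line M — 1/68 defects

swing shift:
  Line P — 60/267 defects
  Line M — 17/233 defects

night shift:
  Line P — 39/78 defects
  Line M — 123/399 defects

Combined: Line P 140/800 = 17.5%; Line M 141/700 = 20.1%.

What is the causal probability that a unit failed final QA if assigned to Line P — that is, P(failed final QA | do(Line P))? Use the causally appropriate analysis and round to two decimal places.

The stratified and pooled comparisons disagree (Line M wins within each shift; Line P wins overall), so the answer turns on the causal role of shift.
Shift is set before the line has any effect — it is not caused by the line — and it independently drives the outcome. That makes it a confounder, so the causal comparison is within shift levels.
Standardising Line P to the population shift mix: 0.349·41/455 + 0.333·60/267 + 0.318·39/78 = 0.265.

0.27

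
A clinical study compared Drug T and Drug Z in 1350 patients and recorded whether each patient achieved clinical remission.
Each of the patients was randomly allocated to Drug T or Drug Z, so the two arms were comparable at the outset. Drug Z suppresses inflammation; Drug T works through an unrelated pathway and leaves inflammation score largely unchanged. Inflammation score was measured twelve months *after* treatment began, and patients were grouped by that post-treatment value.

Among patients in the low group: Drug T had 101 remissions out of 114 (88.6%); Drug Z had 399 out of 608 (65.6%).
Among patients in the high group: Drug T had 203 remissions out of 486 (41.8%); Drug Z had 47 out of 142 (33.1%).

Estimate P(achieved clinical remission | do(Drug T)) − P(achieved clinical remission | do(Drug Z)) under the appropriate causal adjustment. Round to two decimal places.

-0.09

Within every inflammation score level Drug T has the higher rate, yet pooled Drug Z does — Simpson's reversal.
Inflammation score here is a post-treatment variable shaped by the drug; conditioning on it would introduce bias rather than remove it. The overall comparison is the causal one.
The causal difference is the pooled difference: 0.507 − 0.595 = -0.088.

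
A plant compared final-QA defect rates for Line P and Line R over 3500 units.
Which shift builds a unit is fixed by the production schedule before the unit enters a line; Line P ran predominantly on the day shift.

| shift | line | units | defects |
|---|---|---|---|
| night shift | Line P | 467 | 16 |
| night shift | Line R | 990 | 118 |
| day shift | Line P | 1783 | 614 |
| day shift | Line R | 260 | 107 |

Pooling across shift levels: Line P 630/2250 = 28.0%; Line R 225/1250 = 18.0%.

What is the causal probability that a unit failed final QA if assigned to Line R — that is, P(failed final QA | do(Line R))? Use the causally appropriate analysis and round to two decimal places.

Within every shift level Line P has the lower rate, yet pooled Line R does — Simpson's reversal.
Nothing the line does changes shift; the imbalance is an allocation artefact. With shift also predicting the outcome, the pooled figure is confounded, and the within-stratum comparison is the causal one.
Standardising Line R to the population shift mix: 0.416·118/990 + 0.584·107/260 = 0.290.

0.29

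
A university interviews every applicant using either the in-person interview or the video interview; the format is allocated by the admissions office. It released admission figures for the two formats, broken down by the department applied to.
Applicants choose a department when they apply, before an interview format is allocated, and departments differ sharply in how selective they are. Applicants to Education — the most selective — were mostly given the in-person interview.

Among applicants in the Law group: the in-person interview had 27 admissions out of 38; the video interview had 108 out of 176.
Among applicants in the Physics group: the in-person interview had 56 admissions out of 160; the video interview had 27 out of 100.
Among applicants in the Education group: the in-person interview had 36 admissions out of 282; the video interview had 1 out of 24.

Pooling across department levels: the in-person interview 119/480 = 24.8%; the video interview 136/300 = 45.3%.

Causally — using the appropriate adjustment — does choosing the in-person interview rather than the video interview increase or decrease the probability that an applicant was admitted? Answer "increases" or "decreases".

increases

The imbalance in department arose from how applicants were allocated, not from anything the interview format did; and department independently affects the outcome. The pooled gap is confounded — condition on department.
Within each level — Law: 71.1% vs 61.4%; Physics: 35.0% vs 27.0%; Education: 12.8% vs 4.2% — the in-person interview is higher every time.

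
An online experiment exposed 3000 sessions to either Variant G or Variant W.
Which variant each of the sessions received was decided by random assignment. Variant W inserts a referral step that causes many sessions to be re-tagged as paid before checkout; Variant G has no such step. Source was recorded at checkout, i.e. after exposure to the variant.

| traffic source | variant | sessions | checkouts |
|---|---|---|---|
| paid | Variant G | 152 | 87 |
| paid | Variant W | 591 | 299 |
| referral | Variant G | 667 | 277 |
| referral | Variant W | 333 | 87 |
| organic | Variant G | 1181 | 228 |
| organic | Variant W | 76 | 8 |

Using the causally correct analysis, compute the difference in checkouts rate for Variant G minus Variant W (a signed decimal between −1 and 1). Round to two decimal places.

Variant G is higher inside every traffic source stratum but Variant W is higher in aggregate. Whether to stratify depends on how traffic source relates to the variant.
Traffic source is downstream of the variant. One should not condition on a consequence of treatment, so the overall rates are the right comparison.
The causal difference is the pooled difference: 0.296 − 0.394 = -0.098.

-0.10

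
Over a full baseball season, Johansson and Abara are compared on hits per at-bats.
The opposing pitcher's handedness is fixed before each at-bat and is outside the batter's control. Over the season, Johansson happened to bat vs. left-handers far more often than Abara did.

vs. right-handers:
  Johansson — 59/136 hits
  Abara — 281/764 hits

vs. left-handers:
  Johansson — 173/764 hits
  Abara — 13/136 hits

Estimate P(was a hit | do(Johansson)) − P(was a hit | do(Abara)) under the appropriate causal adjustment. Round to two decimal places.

Pitcher handedness satisfies the back-door criterion: it is not a descendant of the player, and it blocks the spurious path from player to outcome. Adjusting for it (i.e., using the within-pitcher handedness rates) gives the causal effect.
Adjusting over the population distribution of pitcher handedness: 0.500·(0.434−0.368) + 0.500·(0.226−0.096) = +0.098.

+0.10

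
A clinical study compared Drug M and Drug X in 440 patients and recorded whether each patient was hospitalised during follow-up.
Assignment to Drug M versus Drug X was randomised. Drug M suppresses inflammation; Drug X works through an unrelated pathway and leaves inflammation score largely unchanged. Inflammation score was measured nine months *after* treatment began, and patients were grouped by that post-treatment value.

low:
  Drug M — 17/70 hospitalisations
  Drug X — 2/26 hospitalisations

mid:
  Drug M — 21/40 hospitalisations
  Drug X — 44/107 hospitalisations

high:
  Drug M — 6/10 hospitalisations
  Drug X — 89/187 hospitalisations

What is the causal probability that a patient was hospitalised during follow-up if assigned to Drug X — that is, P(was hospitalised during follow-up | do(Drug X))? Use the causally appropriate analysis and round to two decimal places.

0.42

The stratified and pooled comparisons disagree (Drug X wins within each inflammation score; Drug M wins overall), so the answer turns on the causal role of inflammation score.
Stratifying would compare drugs among patients the drugs themselves sorted into inflammation score groups — a form of selection on an intermediate. The unconditioned pooled rates give the total causal effect.
So P(outcome | do(Drug X)) is just the pooled rate for Drug X: 135/320 = 0.422.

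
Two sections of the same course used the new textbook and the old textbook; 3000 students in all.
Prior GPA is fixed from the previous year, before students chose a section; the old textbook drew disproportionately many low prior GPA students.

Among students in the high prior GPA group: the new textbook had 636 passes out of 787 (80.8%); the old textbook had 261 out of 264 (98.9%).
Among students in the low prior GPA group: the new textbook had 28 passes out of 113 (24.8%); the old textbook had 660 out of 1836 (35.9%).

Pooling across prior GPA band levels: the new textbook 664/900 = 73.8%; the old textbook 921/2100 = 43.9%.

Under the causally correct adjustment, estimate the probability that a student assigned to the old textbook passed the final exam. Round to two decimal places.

0.58

The stratified and pooled comparisons disagree (the old textbook wins within each prior GPA band; the new textbook wins overall), so the answer turns on the causal role of prior GPA band.
Prior GPA band differs across teaching methods for reasons unrelated to any effect of the teaching method itself, and it separately predicts the outcome — a classic confounder. We must compare within prior GPA band levels.
Standardising the old textbook to the population prior GPA band mix: 0.350·261/264 + 0.650·660/1836 = 0.580.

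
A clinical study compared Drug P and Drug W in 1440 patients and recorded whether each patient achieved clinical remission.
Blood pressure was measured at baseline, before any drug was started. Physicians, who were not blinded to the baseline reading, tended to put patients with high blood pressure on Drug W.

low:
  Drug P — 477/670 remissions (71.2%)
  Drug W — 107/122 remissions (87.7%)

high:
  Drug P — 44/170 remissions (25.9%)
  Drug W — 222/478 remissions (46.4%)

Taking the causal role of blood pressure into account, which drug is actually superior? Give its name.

Drug W

Blood pressure satisfies the back-door criterion: it is not a descendant of the drug, and it blocks the spurious path from drug to outcome. Adjusting for it (i.e., using the within-blood pressure rates) gives the causal effect.
Within each level — low: 71.2% vs 87.7%; high: 25.9% vs 46.4% — Drug W is higher every time.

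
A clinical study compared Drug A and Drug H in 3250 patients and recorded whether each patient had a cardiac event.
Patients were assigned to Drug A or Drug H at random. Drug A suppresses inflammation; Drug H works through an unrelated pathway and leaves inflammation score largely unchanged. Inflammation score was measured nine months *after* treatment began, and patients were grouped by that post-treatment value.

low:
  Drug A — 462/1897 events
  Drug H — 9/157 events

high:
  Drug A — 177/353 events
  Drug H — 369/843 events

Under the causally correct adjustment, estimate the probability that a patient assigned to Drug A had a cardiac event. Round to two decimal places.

0.28

Drug H is lower inside every inflammation score stratum but Drug A is lower in aggregate. Whether to stratify depends on how inflammation score relates to the drug.
Inflammation score lies on the pathway drug → inflammation score → outcome, so adjusting for it blocks the indirect effect. For the total causal effect of drug, use the unadjusted pooled rates.
So P(outcome | do(Drug A)) is just the pooled rate for Drug A: 639/2250 = 0.284.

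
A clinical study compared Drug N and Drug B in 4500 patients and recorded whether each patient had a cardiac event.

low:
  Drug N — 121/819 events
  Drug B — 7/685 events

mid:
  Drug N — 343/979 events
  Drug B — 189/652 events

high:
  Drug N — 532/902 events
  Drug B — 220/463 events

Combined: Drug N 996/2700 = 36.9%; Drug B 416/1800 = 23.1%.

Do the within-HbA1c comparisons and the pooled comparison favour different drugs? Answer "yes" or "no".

Within each HbA1c level (low 14.8% vs 1.0%; mid 35.0% vs 29.0%; high 59.0% vs 47.5%), Drug B has the lower rate every time. Pooled: 36.9% vs 23.1% — Drug B has the lower rate overall. They agree.

no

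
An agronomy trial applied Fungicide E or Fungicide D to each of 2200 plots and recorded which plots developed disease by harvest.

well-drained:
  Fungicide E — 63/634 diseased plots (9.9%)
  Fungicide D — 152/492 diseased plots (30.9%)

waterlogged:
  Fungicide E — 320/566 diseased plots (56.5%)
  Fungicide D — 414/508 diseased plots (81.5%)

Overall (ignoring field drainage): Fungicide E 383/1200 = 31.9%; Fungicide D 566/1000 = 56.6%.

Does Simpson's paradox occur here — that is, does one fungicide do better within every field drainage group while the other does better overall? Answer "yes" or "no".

Within each field drainage level (well-drained 9.9% vs 30.9%; waterlogged 56.5% vs 81.5%), Fungicide E has the lower rate every time. Pooled: 31.9% vs 56.6% — Fungicide E has the lower rate overall. They agree.

no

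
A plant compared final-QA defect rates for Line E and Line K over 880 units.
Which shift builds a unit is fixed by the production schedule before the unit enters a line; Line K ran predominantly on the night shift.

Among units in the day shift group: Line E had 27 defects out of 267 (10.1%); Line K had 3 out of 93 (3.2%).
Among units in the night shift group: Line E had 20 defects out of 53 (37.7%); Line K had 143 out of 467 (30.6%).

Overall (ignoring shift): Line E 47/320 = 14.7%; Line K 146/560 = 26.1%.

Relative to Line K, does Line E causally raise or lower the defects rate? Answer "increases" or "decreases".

The shift-specific comparison favours Line K throughout, but the pooled figures favour Line E. The question is whether to condition on shift.
Shift satisfies the back-door criterion: it is not a descendant of the line, and it blocks the spurious path from line to outcome. Adjusting for it (i.e., using the within-shift rates) gives the causal effect.
Within each level — day shift: 10.1% vs 3.2%; night shift: 37.7% vs 30.6% — Line K is lower every time.

increases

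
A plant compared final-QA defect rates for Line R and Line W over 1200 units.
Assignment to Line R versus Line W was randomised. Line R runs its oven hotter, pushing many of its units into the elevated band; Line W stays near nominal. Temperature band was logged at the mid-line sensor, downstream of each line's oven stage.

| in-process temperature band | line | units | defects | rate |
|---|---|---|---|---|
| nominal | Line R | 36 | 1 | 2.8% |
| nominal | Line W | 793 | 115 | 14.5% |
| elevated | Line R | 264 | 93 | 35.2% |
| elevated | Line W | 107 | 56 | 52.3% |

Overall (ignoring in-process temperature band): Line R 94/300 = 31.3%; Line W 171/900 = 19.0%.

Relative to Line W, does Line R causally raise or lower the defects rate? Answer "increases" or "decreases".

increases

Within every in-process temperature band level Line R has the lower rate, yet pooled Line W does — Simpson's reversal.
Stratifying would compare lines among units the lines themselves sorted into in-process temperature band groups — a form of selection on an intermediate. The unconditioned pooled rates give the total causal effect.
Pooled: Line R 31.3% vs Line W 19.0%; Line W is lower overall.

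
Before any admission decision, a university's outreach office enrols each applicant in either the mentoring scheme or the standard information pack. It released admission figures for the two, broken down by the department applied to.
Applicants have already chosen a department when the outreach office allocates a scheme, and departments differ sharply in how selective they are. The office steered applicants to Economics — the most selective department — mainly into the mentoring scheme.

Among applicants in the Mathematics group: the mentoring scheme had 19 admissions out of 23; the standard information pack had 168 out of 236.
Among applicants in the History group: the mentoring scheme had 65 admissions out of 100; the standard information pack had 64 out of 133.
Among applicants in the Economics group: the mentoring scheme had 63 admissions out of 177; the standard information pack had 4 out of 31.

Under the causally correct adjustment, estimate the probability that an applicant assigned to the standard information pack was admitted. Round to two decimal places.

0.46

Since department is a pre-existing factor (not a product of the outreach scheme) and it affects the outcome on its own, it is a confounder. The stratified rates, not the pooled rate, identify the causal effect.
Standardising the standard information pack to the population department mix: 0.370·168/236 + 0.333·64/133 + 0.297·4/31 = 0.462.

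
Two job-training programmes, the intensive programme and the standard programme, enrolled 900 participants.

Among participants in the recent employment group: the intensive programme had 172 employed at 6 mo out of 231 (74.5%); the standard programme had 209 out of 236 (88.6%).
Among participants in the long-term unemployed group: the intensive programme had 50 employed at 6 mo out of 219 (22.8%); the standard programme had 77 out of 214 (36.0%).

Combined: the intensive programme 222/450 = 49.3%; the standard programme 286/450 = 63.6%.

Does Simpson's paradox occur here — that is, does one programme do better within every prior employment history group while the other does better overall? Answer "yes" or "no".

no

Within each prior employment history level (recent employment 74.5% vs 88.6%; long-term unemployed 22.8% vs 36.0%), the standard programme has the higher rate every time. Pooled: 49.3% vs 63.6% — the standard programme has the higher rate overall. They agree.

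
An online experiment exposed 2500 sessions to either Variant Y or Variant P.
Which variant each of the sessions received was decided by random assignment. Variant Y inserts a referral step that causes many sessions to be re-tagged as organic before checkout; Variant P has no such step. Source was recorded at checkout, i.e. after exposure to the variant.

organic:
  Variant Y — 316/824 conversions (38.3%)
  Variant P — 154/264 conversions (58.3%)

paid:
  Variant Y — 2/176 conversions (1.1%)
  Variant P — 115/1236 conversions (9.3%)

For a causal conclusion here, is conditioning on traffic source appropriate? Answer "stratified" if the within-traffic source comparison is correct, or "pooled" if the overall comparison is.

pooled

The traffic source-specific comparison favours Variant P throughout, but the pooled figures favour Variant Y. The question is whether to condition on traffic source.
Traffic source is downstream of the variant. One should not condition on a consequence of treatment, so the overall rates are the right comparison.
Pooled: Variant Y 31.8% vs Variant P 17.9%; Variant Y is higher overall.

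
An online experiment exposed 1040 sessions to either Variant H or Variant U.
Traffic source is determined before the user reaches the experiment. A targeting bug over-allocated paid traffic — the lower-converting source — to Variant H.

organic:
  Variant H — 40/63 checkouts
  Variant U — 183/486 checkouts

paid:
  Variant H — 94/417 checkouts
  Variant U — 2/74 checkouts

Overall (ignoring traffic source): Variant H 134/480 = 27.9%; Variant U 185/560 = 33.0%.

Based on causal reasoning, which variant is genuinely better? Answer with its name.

Variant H

Variant H is higher inside every traffic source stratum but Variant U is higher in aggregate. Whether to stratify depends on how traffic source relates to the variant.
Nothing the variant does changes traffic source; the imbalance is an allocation artefact. With traffic source also predicting the outcome, the pooled figure is confounded, and the within-stratum comparison is the causal one.
Within each level — organic: 63.5% vs 37.7%; paid: 22.5% vs 2.7% — Variant H is higher every time.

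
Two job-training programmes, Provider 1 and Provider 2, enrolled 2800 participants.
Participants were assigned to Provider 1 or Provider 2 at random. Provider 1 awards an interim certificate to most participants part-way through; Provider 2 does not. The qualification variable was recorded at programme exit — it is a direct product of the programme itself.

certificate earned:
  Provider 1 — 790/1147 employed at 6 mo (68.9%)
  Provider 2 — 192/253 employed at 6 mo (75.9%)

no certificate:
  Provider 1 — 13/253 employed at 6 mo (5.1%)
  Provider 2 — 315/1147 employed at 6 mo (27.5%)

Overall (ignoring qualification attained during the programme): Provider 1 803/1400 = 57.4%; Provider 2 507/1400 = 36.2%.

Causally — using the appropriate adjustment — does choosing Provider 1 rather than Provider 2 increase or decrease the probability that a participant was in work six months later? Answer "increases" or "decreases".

increases

The distribution of qualification attained during the programme is itself part of what the programme does — it is an intermediate outcome. Holding it fixed would remove that part of the effect; the total effect is the pooled difference.
Pooled: Provider 1 57.4% vs Provider 2 36.2%; Provider 1 is higher overall.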